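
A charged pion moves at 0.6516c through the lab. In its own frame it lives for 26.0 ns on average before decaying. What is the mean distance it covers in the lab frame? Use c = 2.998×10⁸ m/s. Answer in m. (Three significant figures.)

6.70 m

β² = 0.42458256, so γ = 1/√0.57541744 = 1.3183.
Lab-frame lifetime: Δt = γτ = 1.3183 × 26.0 ns = 34.276 ns.
Distance: d = vΔt = 0.6516 × 2.998×10⁸ m/s × 3.4276×10^-8 s = 6.70 m.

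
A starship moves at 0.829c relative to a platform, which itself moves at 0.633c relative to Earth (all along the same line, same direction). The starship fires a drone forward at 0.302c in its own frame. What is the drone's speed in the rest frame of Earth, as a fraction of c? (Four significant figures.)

0.9777c

Apply u = (u'+v)/(1+u'v) twice. Drone in the platform frame: (0.302+0.829)/(1+0.302·0.829) = 1.131/1.250358 = 0.90454c.
That velocity, transformed to the rest frame of Earth: (0.90454+0.633)/(1+0.90454·0.633) = 1.53754/1.57257382 = 0.97772c.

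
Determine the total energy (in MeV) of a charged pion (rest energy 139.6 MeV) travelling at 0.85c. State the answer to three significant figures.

γ = 1/√(1 − β²) = 1/√(1 − 0.7225) = 1/√0.2775 = 1/0.526783 = 1.8983.
Total energy: E = γmc² = 1.8983 × 139.6 MeV = 265 MeV.

265 MeV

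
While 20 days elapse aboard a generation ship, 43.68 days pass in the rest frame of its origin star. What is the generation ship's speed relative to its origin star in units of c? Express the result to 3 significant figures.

γ = Δt/Δτ = 43.68/20 = 2.184.
β = √(1 − 1/γ²) = √(1 − 0.20965) = √0.79035 = 0.889.

0.889c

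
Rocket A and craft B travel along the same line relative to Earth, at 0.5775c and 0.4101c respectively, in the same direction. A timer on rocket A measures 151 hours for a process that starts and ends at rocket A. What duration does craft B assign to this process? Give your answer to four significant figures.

Transform rocket A's velocity into craft B's frame: (0.5775 − 0.4101)/(1 − 0.5775·0.4101) = 0.1674/0.76316725, so the relative speed is 0.21935c.
γ for this relative speed: γ = 1/√(1 − 0.0481144) = 1.025.
The clock on rocket A records proper time, so craft B measures Δt = γΔτ = 1.025 × 151 = 154.8 hours.

154.8 hours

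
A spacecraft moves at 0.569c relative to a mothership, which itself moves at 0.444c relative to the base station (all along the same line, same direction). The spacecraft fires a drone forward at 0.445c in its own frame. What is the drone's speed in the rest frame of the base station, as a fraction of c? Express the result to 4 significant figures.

0.9219c

Compose velocities in two stages. Stage 1 (into S'): u₁ = (0.445+0.569)/(1+0.445×0.569) = 0.80913.
Stage 2 (into S): u = (0.80913+0.444)/(1+0.80913×0.444) = 0.92193, so the speed is 0.9219c.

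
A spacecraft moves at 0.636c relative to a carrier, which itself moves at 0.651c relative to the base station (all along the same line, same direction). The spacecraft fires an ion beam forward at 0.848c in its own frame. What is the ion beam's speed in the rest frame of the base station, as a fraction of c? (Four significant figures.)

0.9923c

First combine the ion beam and spacecraft (S''→S'): u₁ = (0.848 + 0.636)/(1 + 0.848×0.636) = 1.484/1.539328 = 0.96406.
Then combine with the carrier (S'→S): u = (0.96406 + 0.651)/(1 + 0.96406×0.651) = 1.61506/1.62760306 = 0.99229.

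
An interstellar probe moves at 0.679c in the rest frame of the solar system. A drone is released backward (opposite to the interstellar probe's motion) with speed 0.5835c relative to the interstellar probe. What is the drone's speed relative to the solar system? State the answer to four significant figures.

In units of c, u = (u' + v)/(1 + u'v) with u' = −0.5835 and v = 0.679.
Numerator: −0.5835 + 0.679 = 0.0955. Denominator: 1 + (−0.5835)(0.679) = 0.6038035.
u = 0.0955/0.6038035 = 0.15816, so the speed is 0.1582c.

0.1582c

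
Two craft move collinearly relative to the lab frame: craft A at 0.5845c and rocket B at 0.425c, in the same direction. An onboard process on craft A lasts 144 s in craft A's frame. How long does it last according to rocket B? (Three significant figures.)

The velocity of craft A relative to rocket B is (0.5845 − 0.425)c / (1 − 0.5845×0.425) = 0.21222c; relative speed 0.21222c.
γ for this relative speed: γ = 1/√(1 − 0.0450373) = 1.0233.
The clock on craft A records proper time, so rocket B measures Δt = γΔτ = 1.0233 × 144 = 147 s.

147 s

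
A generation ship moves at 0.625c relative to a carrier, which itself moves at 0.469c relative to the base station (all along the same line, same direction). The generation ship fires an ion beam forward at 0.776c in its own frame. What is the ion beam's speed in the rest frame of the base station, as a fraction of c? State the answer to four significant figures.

0.9792c

First combine the ion beam and generation ship (S''→S'): u₁ = (0.776 + 0.625)/(1 + 0.776×0.625) = 1.401/1.485 = 0.94343.
Then combine with the carrier (S'→S): u = (0.94343 + 0.469)/(1 + 0.94343×0.469) = 1.41243/1.44246867 = 0.97918.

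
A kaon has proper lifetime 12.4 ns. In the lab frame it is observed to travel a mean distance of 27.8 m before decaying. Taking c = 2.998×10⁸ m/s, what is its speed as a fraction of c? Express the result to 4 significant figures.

0.9912c

d = βγcτ ⇒ βγ = d/(cτ) = 27.80 m / (3.71752 m) = 7.4781.
β = (βγ)/√(1+(βγ)²) = 7.4781/√56.922 = 0.9912.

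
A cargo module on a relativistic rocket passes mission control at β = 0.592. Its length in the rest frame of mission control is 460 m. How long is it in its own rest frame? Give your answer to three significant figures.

571 m

With β = 0.592, γ = 1/√(1 − 0.592²) = 1/√0.649536 = 1.2408.
Proper length: L₀ = γ·L = 1.2408 × 460 = 571 m.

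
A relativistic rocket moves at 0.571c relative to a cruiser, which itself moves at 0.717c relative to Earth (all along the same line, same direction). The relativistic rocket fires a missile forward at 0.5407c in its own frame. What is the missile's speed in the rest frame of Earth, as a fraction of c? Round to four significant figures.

0.9735c

First combine the missile and relativistic rocket (S''→S'): u₁ = (0.5407 + 0.571)/(1 + 0.5407×0.571) = 1.1117/1.3087397 = 0.84944.
Then combine with the cruiser (S'→S): u = (0.84944 + 0.717)/(1 + 0.84944×0.717) = 1.56644/1.60904848 = 0.97352.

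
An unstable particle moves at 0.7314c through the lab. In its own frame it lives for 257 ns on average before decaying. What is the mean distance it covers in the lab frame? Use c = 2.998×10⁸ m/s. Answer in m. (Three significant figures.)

β² = 0.53494596, so γ = 1/√0.46505404 = 1.4664.
Lab-frame lifetime: Δt = γτ = 1.4664 × 257 ns = 376.86 ns.
Distance: d = vΔt = 0.7314 × 2.998×10⁸ m/s × 3.7686×10^-7 s = 82.6 m.

82.6 m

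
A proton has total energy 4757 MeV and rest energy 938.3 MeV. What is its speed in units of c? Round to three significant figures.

γ = E/(mc²) = 4757/938.3 = 5.0698.
β = √(1 − 1/γ²) = √(1 − 0.0389062) = √0.9610938 = 0.980.

0.980c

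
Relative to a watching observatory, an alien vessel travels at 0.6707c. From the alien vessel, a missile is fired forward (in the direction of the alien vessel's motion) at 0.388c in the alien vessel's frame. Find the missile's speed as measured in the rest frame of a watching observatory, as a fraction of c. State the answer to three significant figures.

0.840c

Relativistic velocity addition: u = (u' + v)/(1 + u'v/c²), with u' = 0.388c and v = 0.6707c.
Numerator: 0.388 + 0.6707 = 1.0587. Denominator: 1 + (0.388)(0.6707) = 1.2602316.
u = 1.0587/1.2602316 = 0.84008, so the speed is 0.840c.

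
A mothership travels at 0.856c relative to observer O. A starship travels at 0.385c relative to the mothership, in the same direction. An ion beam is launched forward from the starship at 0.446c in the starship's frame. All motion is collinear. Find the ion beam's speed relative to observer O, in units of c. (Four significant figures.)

0.9739c

First combine the ion beam and starship (S''→S'): u₁ = (0.446 + 0.385)/(1 + 0.446×0.385) = 0.831/1.17171 = 0.70922.
Then combine with the mothership (S'→S): u = (0.70922 + 0.856)/(1 + 0.70922×0.856) = 1.56522/1.60709232 = 0.97395.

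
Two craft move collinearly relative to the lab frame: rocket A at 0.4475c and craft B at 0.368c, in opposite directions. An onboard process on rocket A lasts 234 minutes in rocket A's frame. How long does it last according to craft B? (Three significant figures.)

328 minutes

Transform rocket A's velocity into craft B's frame: (0.4475 + 0.368)/(1 + 0.4475·0.368) = 0.8155/1.16468, so the relative speed is 0.70019c.
γ for this relative speed: γ = 1/√(1 − 0.490266) = 1.4006.
Rocket A's interval is proper; time dilation gives Δt_B = γΔτ = 1.4006 × 234 minutes = 328 minutes.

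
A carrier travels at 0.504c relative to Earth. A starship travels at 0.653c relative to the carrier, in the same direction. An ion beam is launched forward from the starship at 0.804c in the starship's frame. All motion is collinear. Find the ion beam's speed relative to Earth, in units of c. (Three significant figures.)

0.985c

Compose velocities in two stages. Stage 1 (into S'): u₁ = (0.804+0.653)/(1+0.804×0.653) = 0.9554.
Stage 2 (into S): u = (0.9554+0.504)/(1+0.9554×0.504) = 0.98507, so the speed is 0.985c.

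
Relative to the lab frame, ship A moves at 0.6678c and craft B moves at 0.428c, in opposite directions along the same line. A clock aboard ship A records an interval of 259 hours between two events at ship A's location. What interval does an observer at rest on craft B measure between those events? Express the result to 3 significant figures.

Speed of ship A in craft B's frame: u = (v_A + v_B)/(1 + v_A v_B/c²) = (0.6678 + 0.428)/(1 + 0.6678×0.428) = 1.0958/1.2858184 = 0.85222; |u| = 0.85222c.
At |u| = 0.85222c, γ = (1 − 0.726279)^(−1/2) = 1.9114.
Ship A's interval is proper; time dilation gives Δt_B = γΔτ = 1.9114 × 259 hours = 495 hours.

495 hours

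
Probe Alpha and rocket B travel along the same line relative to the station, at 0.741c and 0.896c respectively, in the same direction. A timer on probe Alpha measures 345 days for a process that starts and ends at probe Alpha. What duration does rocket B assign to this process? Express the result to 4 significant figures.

388.8 days

Speed of probe Alpha in rocket B's frame: u = (v_A − v_B)/(1 − v_A v_B/c²) = (0.741 − 0.896)/(1 − 0.741×0.896) = −0.155/0.336064 = −0.46122; |u| = 0.46122c.
γ for this relative speed: γ = 1/√(1 − 0.212724) = 1.127.
Probe Alpha's interval is proper; time dilation gives Δt_B = γΔτ = 1.127 × 345 days = 388.8 days.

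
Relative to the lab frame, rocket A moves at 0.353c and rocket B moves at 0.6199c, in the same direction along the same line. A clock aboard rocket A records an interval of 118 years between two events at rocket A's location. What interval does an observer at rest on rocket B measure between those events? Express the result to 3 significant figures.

Speed of rocket A in rocket B's frame: u = (v_A − v_B)/(1 − v_A v_B/c²) = (0.353 − 0.6199)/(1 − 0.353×0.6199) = −0.2669/0.7811753 = −0.34166; |u| = 0.34166c.
At |u| = 0.34166c, γ = (1 − 0.116732)^(−1/2) = 1.064.
Rocket A's interval is proper; time dilation gives Δt_B = γΔτ = 1.064 × 118 years = 126 years.

126 years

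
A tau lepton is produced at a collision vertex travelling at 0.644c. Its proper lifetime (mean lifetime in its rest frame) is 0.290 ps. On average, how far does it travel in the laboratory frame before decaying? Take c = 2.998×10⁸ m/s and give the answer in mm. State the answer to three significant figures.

0.0732 mm

γ = 1/√(1 − β²) = 1/√(1 − 0.414736) = 1/√0.585264 = 1/0.765025 = 1.3071.
Lab-frame lifetime: Δt = γτ = 1.3071 × 0.290 ps = 0.37906 ps.
Distance: d = vΔt = 0.644 × 2.998×10⁸ m/s × 3.7906×10^-13 s = 7.32×10^-5 m = 0.0732 mm.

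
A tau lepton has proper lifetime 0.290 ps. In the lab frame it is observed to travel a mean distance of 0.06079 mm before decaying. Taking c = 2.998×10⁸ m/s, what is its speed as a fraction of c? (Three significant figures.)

Let x = d/(cτ) = 6.079×10^-5 m / (2.998×10⁸ m/s × 2.900×10^-13 s) = 0.6992. Since d = βγcτ, x = βγ = β/√(1−β²).
Solving: β² = x²/(1+x²) = 0.488881/1.488881 = 0.328355, so β = 0.573.

0.573c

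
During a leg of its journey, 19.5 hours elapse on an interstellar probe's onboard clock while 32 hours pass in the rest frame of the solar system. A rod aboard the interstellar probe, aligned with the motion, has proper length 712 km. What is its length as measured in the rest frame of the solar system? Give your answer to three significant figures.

434 km

The time-dilation ratio gives γ = 32/19.5 = 1.64103.
The rod contracts by the same γ: 712 km / 1.64103 = 434 km.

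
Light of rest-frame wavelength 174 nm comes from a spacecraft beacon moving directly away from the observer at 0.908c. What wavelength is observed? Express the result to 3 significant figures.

792 nm

Relativistic Doppler for wavelength: λ_obs = λ_src · √((1+β)/(1−β)).
With β = 0.908: factor = √(1.908/0.092) = 4.554.
λ_obs = 174 × 4.554 = 792 nm.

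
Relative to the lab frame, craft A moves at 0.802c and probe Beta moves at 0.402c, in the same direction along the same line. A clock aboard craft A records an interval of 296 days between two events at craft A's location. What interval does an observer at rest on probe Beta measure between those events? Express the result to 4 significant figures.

The velocity of craft A relative to probe Beta is (0.802 − 0.402)c / (1 − 0.802×0.402) = 0.59032c; relative speed 0.59032c.
At |u| = 0.59032c, γ = (1 − 0.348478)^(−1/2) = 1.2389.
The clock on craft A records proper time, so probe Beta measures Δt = γΔτ = 1.2389 × 296 = 366.7 days.

366.7 days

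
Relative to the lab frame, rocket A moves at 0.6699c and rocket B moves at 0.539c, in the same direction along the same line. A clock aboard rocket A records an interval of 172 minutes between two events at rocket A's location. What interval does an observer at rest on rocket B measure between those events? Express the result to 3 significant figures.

176 minutes

Speed of rocket A in rocket B's frame: u = (v_A − v_B)/(1 − v_A v_B/c²) = (0.6699 − 0.539)/(1 − 0.6699×0.539) = 0.1309/0.6389239 = 0.20488; |u| = 0.20488c.
γ for this relative speed: γ = 1/√(1 − 0.0419758) = 1.0217.
The clock on rocket A records proper time, so rocket B measures Δt = γΔτ = 1.0217 × 172 = 176 minutes.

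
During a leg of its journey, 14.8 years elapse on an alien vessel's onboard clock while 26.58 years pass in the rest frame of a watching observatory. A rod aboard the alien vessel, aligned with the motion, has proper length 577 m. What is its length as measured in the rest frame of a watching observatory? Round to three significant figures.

From Δt = γΔτ: γ = 26.58/14.8 = 1.79595.
The rod contracts by the same γ: 577 m / 1.79595 = 321 m.

321 m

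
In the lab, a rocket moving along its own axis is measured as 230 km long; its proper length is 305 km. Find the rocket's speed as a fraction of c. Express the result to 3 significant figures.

Length contraction gives γ = L₀/L = 305/230 = 1.3261.
β = √(1 − 1/γ²) = √0.431347 = 0.657.

0.657c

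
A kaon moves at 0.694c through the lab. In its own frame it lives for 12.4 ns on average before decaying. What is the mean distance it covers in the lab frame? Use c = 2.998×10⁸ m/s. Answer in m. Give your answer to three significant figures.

With β = 0.694, γ = 1/√(1 − 0.694²) = 1/√0.518364 = 1.3889.
Lab-frame lifetime: Δt = γτ = 1.3889 × 12.4 ns = 17.222 ns.
Distance: d = vΔt = 0.694 × 2.998×10⁸ m/s × 1.7222×10^-8 s = 3.58 m.

3.58 m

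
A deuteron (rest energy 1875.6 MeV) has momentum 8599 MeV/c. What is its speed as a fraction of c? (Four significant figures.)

0.9770c

pc/(mc²) = 8599/1875.6 = 4.5847 = βγ = β/√(1−β²).
So β² = x²/(1 + x²) with x = 4.5847: x² = 21.0195, β² = 21.0195/22.0195 = 0.954586, β = 0.9770.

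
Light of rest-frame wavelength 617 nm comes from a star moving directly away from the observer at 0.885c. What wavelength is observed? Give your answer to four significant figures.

2498 nm

Relativistic Doppler for wavelength: λ_obs = λ_src · √((1+β)/(1−β)).
With β = 0.885: factor = √(1.885/0.115) = 4.0486.
λ_obs = 617 × 4.0486 = 2498 nm.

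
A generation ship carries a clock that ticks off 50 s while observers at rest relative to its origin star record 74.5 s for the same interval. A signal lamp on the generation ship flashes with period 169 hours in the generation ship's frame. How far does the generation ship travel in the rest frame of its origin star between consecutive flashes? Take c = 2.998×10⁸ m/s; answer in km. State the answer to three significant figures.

γ = Δt/Δτ = 74.5/50 = 1.49.
β = √(1 − 1/γ²) = 0.74133. Lab-frame period = γτ = 1.49×169 hours = 251.81 hours. Distance = βc × γτ = 0.74133 × 2.998×10⁸ m/s × 906516 s = 2.0147×10^14 m = 2.01×10^11 km.

2.01×10^11 km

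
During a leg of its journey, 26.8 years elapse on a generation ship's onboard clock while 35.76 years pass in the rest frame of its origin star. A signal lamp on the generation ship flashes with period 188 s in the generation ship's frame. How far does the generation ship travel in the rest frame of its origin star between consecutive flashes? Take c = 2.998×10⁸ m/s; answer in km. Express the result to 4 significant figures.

4.979×10^7 km

The time-dilation ratio gives γ = 35.76/26.8 = 1.33433.
β = √(1 − 1/γ²) = 0.66207. Lab-frame period = γτ = 1.33433×188 s = 250.85 s. Distance = βc × γτ = 0.66207 × 2.998×10⁸ m/s × 250.85 s = 4.9791×10^10 m = 4.979×10^7 km.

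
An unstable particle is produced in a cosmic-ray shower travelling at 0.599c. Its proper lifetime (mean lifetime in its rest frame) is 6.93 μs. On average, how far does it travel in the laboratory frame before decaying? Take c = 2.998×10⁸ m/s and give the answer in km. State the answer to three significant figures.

Lorentz factor: γ = (1 − 0.358801)^(−1/2) = 1.2488.
Lab-frame lifetime: Δt = γτ = 1.2488 × 6.93 μs = 8.6542 μs.
Distance: d = vΔt = 0.599 × 2.998×10⁸ m/s × 8.6542×10^-6 s = 1550 m = 1.55 km.

1.55 km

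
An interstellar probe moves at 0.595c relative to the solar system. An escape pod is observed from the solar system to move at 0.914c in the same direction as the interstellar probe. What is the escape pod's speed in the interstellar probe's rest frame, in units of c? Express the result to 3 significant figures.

Transform to the interstellar probe's frame: u' = (u − v)/(1 − uv/c²).
u' = (0.914 − 0.595)/(1 − 0.914×0.595) = 0.319/0.45617 = 0.6993.
Speed in the interstellar probe's frame: 0.699c (in the same direction).

0.699c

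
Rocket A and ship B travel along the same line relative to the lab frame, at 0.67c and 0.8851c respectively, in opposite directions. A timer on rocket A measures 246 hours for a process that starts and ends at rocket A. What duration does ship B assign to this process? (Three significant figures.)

1130 hours

Transform rocket A's velocity into ship B's frame: (0.67 + 0.8851)/(1 + 0.67·0.8851) = 1.5551/1.593017, so the relative speed is 0.9762c.
At |u| = 0.9762c, γ = (1 − 0.952966)^(−1/2) = 4.611.
The clock on rocket A records proper time, so ship B measures Δt = γΔτ = 4.611 × 246 = 1130 hours.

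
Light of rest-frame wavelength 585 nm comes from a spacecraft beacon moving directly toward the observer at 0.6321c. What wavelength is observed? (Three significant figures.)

Relativistic Doppler for wavelength: λ_obs = λ_src · √((1−β)/(1+β)).
With β = 0.6321: factor = √(0.3679/1.6321) = 0.47478.
λ_obs = 585 × 0.47478 = 278 nm.

278 nm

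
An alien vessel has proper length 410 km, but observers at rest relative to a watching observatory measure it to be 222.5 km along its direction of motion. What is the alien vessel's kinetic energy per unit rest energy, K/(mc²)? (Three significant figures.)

0.843

γ = L₀/L = 410/222.5 = 1.8427.
K/(mc²) = γ − 1 = 1.8427 − 1 = 0.843.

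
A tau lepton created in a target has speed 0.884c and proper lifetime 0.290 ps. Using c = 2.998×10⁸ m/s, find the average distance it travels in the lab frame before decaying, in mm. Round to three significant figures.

Lorentz factor: γ = (1 − 0.781456)^(−1/2) = 2.1391.
Lab-frame lifetime: Δt = γτ = 2.1391 × 0.290 ps = 0.62034 ps.
Distance: d = vΔt = 0.884 × 2.998×10⁸ m/s × 6.2034×10^-13 s = 1.64×10^-4 m = 0.164 mm.

0.164 mm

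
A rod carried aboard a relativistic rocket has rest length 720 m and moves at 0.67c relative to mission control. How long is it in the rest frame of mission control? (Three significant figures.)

534 m

With β = 0.67, γ = 1/√(1 − 0.67²) = 1/√0.5511 = 1.3471.
Length contraction: L = L₀/γ = 720/1.3471 = 534 m.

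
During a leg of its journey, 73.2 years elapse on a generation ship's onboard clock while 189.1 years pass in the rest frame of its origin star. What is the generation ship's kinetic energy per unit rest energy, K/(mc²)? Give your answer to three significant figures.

1.58

The time-dilation ratio gives γ = 189.1/73.2 = 2.58333.
K/(mc²) = γ − 1 = 2.58333 − 1 = 1.58.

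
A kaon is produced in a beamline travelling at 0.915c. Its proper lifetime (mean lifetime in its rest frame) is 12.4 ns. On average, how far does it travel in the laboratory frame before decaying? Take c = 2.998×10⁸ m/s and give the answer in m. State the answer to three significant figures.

8.43 m

With β = 0.915, γ = 1/√(1 − 0.915²) = 1/√0.162775 = 2.4786.
Lab-frame lifetime: Δt = γτ = 2.4786 × 12.4 ns = 30.735 ns.
Distance: d = vΔt = 0.915 × 2.998×10⁸ m/s × 3.0735×10^-8 s = 8.43 m.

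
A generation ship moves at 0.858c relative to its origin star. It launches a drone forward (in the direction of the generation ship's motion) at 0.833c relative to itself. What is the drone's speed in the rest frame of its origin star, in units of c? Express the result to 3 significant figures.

Relativistic velocity addition: u = (u' + v)/(1 + u'v/c²), with u' = 0.833c and v = 0.858c.
Numerator: 0.833 + 0.858 = 1.691. Denominator: 1 + (0.833)(0.858) = 1.714714.
u = 1.691/1.714714 = 0.98617, so the speed is 0.986c.

0.986c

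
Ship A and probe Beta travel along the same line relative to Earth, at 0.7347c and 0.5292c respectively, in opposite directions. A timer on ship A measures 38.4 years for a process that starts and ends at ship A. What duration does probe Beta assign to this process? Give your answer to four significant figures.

92.65 years

The velocity of ship A relative to probe Beta is (0.7347 + 0.5292)c / (1 + 0.7347×0.5292) = 0.91006c; relative speed 0.91006c.
At |u| = 0.91006c, γ = (1 − 0.828209)^(−1/2) = 2.4127.
The clock on ship A records proper time, so probe Beta measures Δt = γΔτ = 2.4127 × 38.4 = 92.65 years.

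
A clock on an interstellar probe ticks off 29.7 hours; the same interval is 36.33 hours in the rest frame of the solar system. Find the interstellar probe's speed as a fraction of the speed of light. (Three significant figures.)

0.576c

γ = Δt/Δτ = 36.33/29.7 = 1.2232.
β = √(1 − 1/γ²) = √(1 − 0.668352) = √0.331648 = 0.576.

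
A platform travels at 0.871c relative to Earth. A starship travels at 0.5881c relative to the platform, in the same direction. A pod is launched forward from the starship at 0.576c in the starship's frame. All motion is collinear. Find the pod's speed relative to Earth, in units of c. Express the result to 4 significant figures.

First combine the pod and starship (S''→S'): u₁ = (0.576 + 0.5881)/(1 + 0.576×0.5881) = 1.1641/1.3387456 = 0.86955.
Then combine with the platform (S'→S): u = (0.86955 + 0.871)/(1 + 0.86955×0.871) = 1.74055/1.75737805 = 0.99042.

0.9904c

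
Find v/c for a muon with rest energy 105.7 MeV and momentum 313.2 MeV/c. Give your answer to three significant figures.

0.947

βγ = pc/(mc²) = 313.2/105.7 = 2.9631.
Since γ² = 1 + (βγ)² = 9.77996, γ = √9.77996 = 3.12729, and β = (βγ)/γ = 2.9631/3.12729 = 0.947.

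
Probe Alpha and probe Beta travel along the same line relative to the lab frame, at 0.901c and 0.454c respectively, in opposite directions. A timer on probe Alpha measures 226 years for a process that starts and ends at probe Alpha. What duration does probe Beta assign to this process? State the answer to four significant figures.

823.9 years

Speed of probe Alpha in probe Beta's frame: u = (v_A + v_B)/(1 + v_A v_B/c²) = (0.901 + 0.454)/(1 + 0.901×0.454) = 1.355/1.409054 = 0.96164; |u| = 0.96164c.
γ for this relative speed: γ = 1/√(1 − 0.924751) = 3.6454.
The clock on probe Alpha records proper time, so probe Beta measures Δt = γΔτ = 3.6454 × 226 = 823.9 years.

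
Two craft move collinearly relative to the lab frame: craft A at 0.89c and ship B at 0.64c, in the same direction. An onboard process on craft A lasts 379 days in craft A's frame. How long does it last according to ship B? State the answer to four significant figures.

465.6 days

The velocity of craft A relative to ship B is (0.89 − 0.64)c / (1 − 0.89×0.64) = 0.58086c; relative speed 0.58086c.
At |u| = 0.58086c, γ = (1 − 0.337398)^(−1/2) = 1.2285.
Craft A's interval is proper; time dilation gives Δt_B = γΔτ = 1.2285 × 379 days = 465.6 days.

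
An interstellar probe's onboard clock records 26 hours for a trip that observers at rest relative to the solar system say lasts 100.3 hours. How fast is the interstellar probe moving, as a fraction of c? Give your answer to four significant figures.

0.9658c

γ = Δt/Δτ = 100.3/26 = 3.8577.
β = √(1 − 1/γ²) = √(1 − 0.0671959) = √0.9328041 = 0.9658.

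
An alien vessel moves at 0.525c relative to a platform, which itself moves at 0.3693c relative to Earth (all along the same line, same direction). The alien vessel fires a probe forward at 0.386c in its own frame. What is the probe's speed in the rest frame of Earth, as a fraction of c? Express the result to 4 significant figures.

0.8805c

Compose velocities in two stages. Stage 1 (into S'): u₁ = (0.386+0.525)/(1+0.386×0.525) = 0.75749.
Stage 2 (into S): u = (0.75749+0.3693)/(1+0.75749×0.3693) = 0.88048, so the speed is 0.8805c.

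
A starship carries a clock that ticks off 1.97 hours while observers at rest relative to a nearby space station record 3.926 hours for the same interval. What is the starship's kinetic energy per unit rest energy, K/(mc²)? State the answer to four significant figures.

0.9929

γ = Δt/Δτ = 3.926/1.97 = 1.99289.
K/(mc²) = γ − 1 = 1.99289 − 1 = 0.9929.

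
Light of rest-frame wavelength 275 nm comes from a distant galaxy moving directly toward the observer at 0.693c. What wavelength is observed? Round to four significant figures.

Relativistic Doppler for wavelength: λ_obs = λ_src · √((1−β)/(1+β)).
With β = 0.693: factor = √(0.307/1.693) = 0.42583.
λ_obs = 275 × 0.42583 = 117.1 nm.

117.1 nm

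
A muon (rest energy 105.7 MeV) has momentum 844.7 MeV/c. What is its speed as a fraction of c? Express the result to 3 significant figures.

pc/(mc²) = 844.7/105.7 = 7.9915 = βγ = β/√(1−β²).
So β² = x²/(1 + x²) with x = 7.9915: x² = 63.8641, β² = 63.8641/64.8641 = 0.984583, β = 0.992.

0.992c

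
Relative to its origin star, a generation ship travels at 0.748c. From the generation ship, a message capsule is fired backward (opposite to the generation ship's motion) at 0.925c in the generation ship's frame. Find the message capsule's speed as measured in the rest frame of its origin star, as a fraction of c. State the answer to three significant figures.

Relativistic velocity addition: u = (u' + v)/(1 + u'v/c²), with u' = −0.925c and v = 0.748c.
Numerator: −0.925 + 0.748 = −0.177. Denominator: 1 + (−0.925)(0.748) = 0.3081.
u = −0.177/0.3081 = −0.57449, so the speed is 0.574c.

0.574c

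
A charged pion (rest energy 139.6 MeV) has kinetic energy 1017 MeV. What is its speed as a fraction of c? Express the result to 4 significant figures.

K = (γ−1)mc², so γ = 1 + 1017/139.6 = 8.2851.
Then v/c = √(1 − γ⁻²) = √(1 − 0.0145682) = √0.9854318 = 0.9927.

0.9927c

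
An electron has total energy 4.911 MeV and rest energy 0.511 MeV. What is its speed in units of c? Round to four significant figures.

0.9946c

Total energy E = γmc² gives γ = 4.911/0.511 = 9.6106.
Hence β = √(1 − 1/γ²) = √(1 − 0.0108268) = √0.9891732 = 0.9946.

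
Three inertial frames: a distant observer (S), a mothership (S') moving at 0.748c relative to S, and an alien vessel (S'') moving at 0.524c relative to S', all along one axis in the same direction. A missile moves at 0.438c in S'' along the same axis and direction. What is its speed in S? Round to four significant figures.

0.9654c

Compose velocities in two stages. Stage 1 (into S'): u₁ = (0.438+0.524)/(1+0.438×0.524) = 0.78242.
Stage 2 (into S): u = (0.78242+0.748)/(1+0.78242×0.748) = 0.96541, so the speed is 0.9654c.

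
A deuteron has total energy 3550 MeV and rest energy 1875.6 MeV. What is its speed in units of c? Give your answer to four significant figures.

0.8490c

Total energy E = γmc² gives γ = 3550/1875.6 = 1.8927.
Hence β = √(1 − 1/γ²) = √(1 − 0.279149) = √0.720851 = 0.8490.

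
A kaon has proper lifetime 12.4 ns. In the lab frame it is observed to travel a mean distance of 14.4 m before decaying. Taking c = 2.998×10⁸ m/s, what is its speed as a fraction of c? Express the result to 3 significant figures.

Lab distance = (lab lifetime)·v = γτ·βc, so βγ = d/(cτ) = 14.40/(2.998×10⁸ × 1.240×10^-8) = 3.8736.
With βγ = 3.8736: γ² = 1 + (βγ)² = 16.0048, and β = (βγ)/γ = 3.8736/4.0006 = 0.968.

0.968c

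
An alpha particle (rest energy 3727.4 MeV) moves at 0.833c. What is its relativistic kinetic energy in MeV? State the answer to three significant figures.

γ = 1/√(1 − β²) = 1/√(1 − 0.693889) = 1/√0.306111 = 1/0.553273 = 1.80743.
Kinetic energy: K = (γ − 1)mc² = (1.80743 − 1) × 3727.4 MeV = 0.80743 × 3727.4 = 3010 MeV.

3010 MeV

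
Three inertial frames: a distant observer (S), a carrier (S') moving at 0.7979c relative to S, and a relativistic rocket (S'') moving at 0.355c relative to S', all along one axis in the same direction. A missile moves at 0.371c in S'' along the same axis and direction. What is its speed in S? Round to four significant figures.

First combine the missile and relativistic rocket (S''→S'): u₁ = (0.371 + 0.355)/(1 + 0.371×0.355) = 0.726/1.131705 = 0.64151.
Then combine with the carrier (S'→S): u = (0.64151 + 0.7979)/(1 + 0.64151×0.7979) = 1.43941/1.511860829 = 0.95208.

0.9521c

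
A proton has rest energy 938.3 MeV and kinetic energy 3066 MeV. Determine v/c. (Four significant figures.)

K = (γ−1)mc², so γ = 1 + 3066/938.3 = 4.2676.
Then v/c = √(1 − γ⁻²) = √(1 − 0.0549076) = √0.9450924 = 0.9722.

0.9722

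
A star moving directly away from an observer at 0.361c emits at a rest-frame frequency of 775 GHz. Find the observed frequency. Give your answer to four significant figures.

Relativistic Doppler (source moving away): f_obs = f_src · √((1−β)/(1+β)).
With β = 0.361: factor = √(0.639/1.361) = 0.68521.
f_obs = 775 × 0.68521 = 531.0 GHz.

531.0 GHz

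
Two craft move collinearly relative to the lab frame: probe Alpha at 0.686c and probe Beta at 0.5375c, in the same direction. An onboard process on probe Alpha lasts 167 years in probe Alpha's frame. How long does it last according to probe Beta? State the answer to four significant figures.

171.8 years

Transform probe Alpha's velocity into probe Beta's frame: (0.686 − 0.5375)/(1 − 0.686·0.5375) = 0.1485/0.631275, so the relative speed is 0.23524c.
At |u| = 0.23524c, γ = (1 − 0.0553379)^(−1/2) = 1.0289.
Probe Alpha's interval is proper; time dilation gives Δt_B = γΔτ = 1.0289 × 167 years = 171.8 years.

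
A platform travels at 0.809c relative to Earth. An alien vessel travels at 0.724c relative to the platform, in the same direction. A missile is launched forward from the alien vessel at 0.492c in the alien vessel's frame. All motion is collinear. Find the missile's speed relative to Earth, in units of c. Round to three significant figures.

0.989c

Compose velocities in two stages. Stage 1 (into S'): u₁ = (0.492+0.724)/(1+0.492×0.724) = 0.89662.
Stage 2 (into S): u = (0.89662+0.809)/(1+0.89662×0.809) = 0.98856, so the speed is 0.989c.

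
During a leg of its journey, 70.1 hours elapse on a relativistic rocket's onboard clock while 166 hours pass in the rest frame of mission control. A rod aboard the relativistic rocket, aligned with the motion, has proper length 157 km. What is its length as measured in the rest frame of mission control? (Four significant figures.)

66.30 km

From Δt = γΔτ: γ = 166/70.1 = 2.36805.
The rod contracts by the same γ: 157 km / 2.36805 = 66.30 km.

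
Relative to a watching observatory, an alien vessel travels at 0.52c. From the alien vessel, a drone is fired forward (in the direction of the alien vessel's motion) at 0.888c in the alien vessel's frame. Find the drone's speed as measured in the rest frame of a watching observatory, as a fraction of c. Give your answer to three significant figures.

Relativistic velocity addition: u = (u' + v)/(1 + u'v/c²), with u' = 0.888c and v = 0.52c.
Numerator: 0.888 + 0.52 = 1.408. Denominator: 1 + (0.888)(0.52) = 1.46176.
u = 1.408/1.46176 = 0.96322, so the speed is 0.963c.

0.963c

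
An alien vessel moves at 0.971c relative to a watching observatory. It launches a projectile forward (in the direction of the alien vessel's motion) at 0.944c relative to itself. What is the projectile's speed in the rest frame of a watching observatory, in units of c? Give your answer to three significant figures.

In units of c, u = (u' + v)/(1 + u'v) with u' = 0.944 and v = 0.971.
Numerator: 0.944 + 0.971 = 1.915. Denominator: 1 + (0.944)(0.971) = 1.916624.
u = 1.915/1.916624 = 0.99915, so the speed is 0.999c.

0.999c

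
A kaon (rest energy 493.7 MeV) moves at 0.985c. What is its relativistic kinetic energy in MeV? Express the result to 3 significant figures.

2370 MeV

β² = 0.970225, so γ = 1/√0.029775 = 5.7953.
Kinetic energy: K = (γ − 1)mc² = (5.7953 − 1) × 493.7 MeV = 4.7953 × 493.7 = 2370 MeV.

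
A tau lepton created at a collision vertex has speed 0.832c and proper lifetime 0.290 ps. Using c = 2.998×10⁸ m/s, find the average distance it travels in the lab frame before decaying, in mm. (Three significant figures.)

0.130 mm

γ = 1/√(1 − β²) = 1/√(1 − 0.692224) = 1/√0.307776 = 1/0.554776 = 1.8025.
Lab-frame lifetime: Δt = γτ = 1.8025 × 0.290 ps = 0.52272 ps.
Distance: d = vΔt = 0.832 × 2.998×10⁸ m/s × 5.2272×10^-13 s = 1.30×10^-4 m = 0.130 mm.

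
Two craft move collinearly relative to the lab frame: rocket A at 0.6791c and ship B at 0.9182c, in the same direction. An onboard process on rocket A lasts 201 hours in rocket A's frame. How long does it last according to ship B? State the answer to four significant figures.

Transform rocket A's velocity into ship B's frame: (0.6791 − 0.9182)/(1 − 0.6791·0.9182) = −0.2391/0.37645038, so the relative speed is 0.63514c.
γ for this relative speed: γ = 1/√(1 − 0.403403) = 1.2947.
The clock on rocket A records proper time, so ship B measures Δt = γΔτ = 1.2947 × 201 = 260.2 hours.

260.2 hours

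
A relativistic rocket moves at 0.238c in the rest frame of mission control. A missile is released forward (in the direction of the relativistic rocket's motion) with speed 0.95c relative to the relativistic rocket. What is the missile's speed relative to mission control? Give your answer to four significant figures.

Relativistic velocity addition: u = (u' + v)/(1 + u'v/c²), with u' = 0.95c and v = 0.238c.
Numerator: 0.95 + 0.238 = 1.188. Denominator: 1 + (0.95)(0.238) = 1.2261.
u = 1.188/1.2261 = 0.96893, so the speed is 0.9689c.

0.9689c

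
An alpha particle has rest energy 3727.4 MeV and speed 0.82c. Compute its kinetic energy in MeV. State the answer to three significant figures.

2780 MeV

With β = 0.82, γ = 1/√(1 − 0.82²) = 1/√0.3276 = 1.74714.
Kinetic energy: K = (γ − 1)mc² = (1.74714 − 1) × 3727.4 MeV = 0.74714 × 3727.4 = 2780 MeV.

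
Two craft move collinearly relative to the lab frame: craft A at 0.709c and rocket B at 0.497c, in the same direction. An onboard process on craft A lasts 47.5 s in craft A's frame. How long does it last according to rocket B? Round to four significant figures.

Speed of craft A in rocket B's frame: u = (v_A − v_B)/(1 − v_A v_B/c²) = (0.709 − 0.497)/(1 − 0.709×0.497) = 0.212/0.647627 = 0.32735; |u| = 0.32735c.
γ for this relative speed: γ = 1/√(1 − 0.107158) = 1.0583.
The clock on craft A records proper time, so rocket B measures Δt = γΔτ = 1.0583 × 47.5 = 50.27 s.

50.27 s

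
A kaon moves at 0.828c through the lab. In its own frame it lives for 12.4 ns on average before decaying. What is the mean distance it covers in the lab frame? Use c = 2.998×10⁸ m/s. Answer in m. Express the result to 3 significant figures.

5.49 m

β² = 0.685584, so γ = 1/√0.314416 = 1.7834.
Lab-frame lifetime: Δt = γτ = 1.7834 × 12.4 ns = 22.114 ns.
Distance: d = vΔt = 0.828 × 2.998×10⁸ m/s × 2.2114×10^-8 s = 5.49 m.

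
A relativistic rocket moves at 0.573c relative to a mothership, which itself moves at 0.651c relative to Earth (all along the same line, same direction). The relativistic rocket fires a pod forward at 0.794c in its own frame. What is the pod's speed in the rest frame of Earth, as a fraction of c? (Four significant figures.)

Apply u = (u'+v)/(1+u'v) twice. Pod in the mothership frame: (0.794+0.573)/(1+0.794·0.573) = 1.367/1.454962 = 0.93954c.
That velocity, transformed to the rest frame of Earth: (0.93954+0.651)/(1+0.93954·0.651) = 1.59054/1.61164054 = 0.98691c.

0.9869c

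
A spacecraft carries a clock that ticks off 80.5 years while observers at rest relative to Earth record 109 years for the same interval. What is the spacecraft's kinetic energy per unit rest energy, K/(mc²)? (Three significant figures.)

From Δt = γΔτ: γ = 109/80.5 = 1.35404.
K/(mc²) = γ − 1 = 1.35404 − 1 = 0.354.

0.354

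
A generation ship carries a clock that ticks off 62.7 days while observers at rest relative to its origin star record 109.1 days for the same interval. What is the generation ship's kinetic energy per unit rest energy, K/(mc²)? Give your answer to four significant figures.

γ = Δt/Δτ = 109.1/62.7 = 1.74003.
Since K = (γ−1)mc², K/(mc²) = 1.74003 − 1 = 0.7400.

0.7400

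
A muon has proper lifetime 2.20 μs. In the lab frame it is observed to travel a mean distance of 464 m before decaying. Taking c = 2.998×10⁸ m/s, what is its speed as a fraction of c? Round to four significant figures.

Let x = d/(cτ) = 464.0 m / (2.998×10⁸ m/s × 2.200×10^-6 s) = 0.7035. Since d = βγcτ, x = βγ = β/√(1−β²).
Solving: β² = x²/(1+x²) = 0.494912/1.494912 = 0.331064, so β = 0.5754.

0.5754c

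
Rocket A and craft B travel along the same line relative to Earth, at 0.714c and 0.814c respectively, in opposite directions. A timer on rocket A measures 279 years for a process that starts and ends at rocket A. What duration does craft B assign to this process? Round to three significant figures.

1080 years

Transform rocket A's velocity into craft B's frame: (0.714 + 0.814)/(1 + 0.714·0.814) = 1.528/1.581196, so the relative speed is 0.96636c.
At |u| = 0.96636c, γ = (1 − 0.933852)^(−1/2) = 3.8881.
Rocket A's interval is proper; time dilation gives Δt_B = γΔτ = 3.8881 × 279 years = 1080 years.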